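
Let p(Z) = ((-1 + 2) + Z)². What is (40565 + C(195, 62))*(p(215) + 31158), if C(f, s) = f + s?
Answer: 3176523108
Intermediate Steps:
p(Z) = (1 + Z)²
(40565 + C(195, 62))*(p(215) + 31158) = (40565 + (195 + 62))*((1 + 215)² + 31158) = (40565 + 257)*(216² + 31158) = 40822*(46656 + 31158) = 40822*77814 = 3176523108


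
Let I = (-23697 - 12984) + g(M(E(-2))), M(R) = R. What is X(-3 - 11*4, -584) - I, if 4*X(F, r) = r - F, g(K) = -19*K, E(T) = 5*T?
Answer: 145427/4 ≈ 36357.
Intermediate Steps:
X(F, r) = -F/4 + r/4 (X(F, r) = (r - F)/4 = -F/4 + r/4)
I = -36491 (I = (-23697 - 12984) - 95*(-2) = -36681 - 19*(-10) = -36681 + 190 = -36491)
X(-3 - 11*4, -584) - I = (-(-3 - 11*4)/4 + (1/4)*(-584)) - 1*(-36491) = (-(-3 - 44)/4 - 146) + 36491 = (-1/4*(-47) - 146) + 36491 = (47/4 - 146) + 36491 = -537/4 + 36491 = 145427/4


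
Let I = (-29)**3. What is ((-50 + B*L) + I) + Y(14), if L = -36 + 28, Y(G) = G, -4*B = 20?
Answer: -24385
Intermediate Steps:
B = -5 (B = -1/4*20 = -5)
I = -24389
L = -8
((-50 + B*L) + I) + Y(14) = ((-50 - 5*(-8)) - 24389) + 14 = ((-50 + 40) - 24389) + 14 = (-10 - 24389) + 14 = -24399 + 14 = -24385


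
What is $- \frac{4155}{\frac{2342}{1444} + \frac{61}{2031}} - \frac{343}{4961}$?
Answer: $- \frac{2747936094769}{1092476693} \approx -2515.3$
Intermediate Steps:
$- \frac{4155}{\frac{2342}{1444} + \frac{61}{2031}} - \frac{343}{4961} = - \frac{4155}{2342 \cdot \frac{1}{1444} + 61 \cdot \frac{1}{2031}} - \frac{343}{4961} = - \frac{4155}{\frac{1171}{722} + \frac{61}{2031}} - \frac{343}{4961} = - \frac{4155}{\frac{2422343}{1466382}} - \frac{343}{4961} = \left(-4155\right) \frac{1466382}{2422343} - \frac{343}{4961} = - \frac{6092817210}{2422343} - \frac{343}{4961} = - \frac{2747936094769}{1092476693}$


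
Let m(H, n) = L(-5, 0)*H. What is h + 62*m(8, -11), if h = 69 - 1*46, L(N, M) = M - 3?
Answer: -1465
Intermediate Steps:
L(N, M) = -3 + M
h = 23 (h = 69 - 46 = 23)
m(H, n) = -3*H (m(H, n) = (-3 + 0)*H = -3*H)
h + 62*m(8, -11) = 23 + 62*(-3*8) = 23 + 62*(-24) = 23 - 1488 = -1465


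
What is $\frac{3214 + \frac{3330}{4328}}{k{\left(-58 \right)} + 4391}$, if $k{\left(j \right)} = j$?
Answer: $\frac{993823}{1339516} \approx 0.74193$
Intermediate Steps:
$\frac{3214 + \frac{3330}{4328}}{k{\left(-58 \right)} + 4391} = \frac{3214 + \frac{3330}{4328}}{-58 + 4391} = \frac{3214 + 3330 \cdot \frac{1}{4328}}{4333} = \left(3214 + \frac{1665}{2164}\right) \frac{1}{4333} = \frac{6956761}{2164} \cdot \frac{1}{4333} = \frac{993823}{1339516}$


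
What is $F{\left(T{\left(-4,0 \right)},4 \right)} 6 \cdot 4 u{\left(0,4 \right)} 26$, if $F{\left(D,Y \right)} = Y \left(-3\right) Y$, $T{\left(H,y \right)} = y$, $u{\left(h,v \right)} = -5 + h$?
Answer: $149760$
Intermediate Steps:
$F{\left(D,Y \right)} = - 3 Y^{2}$ ($F{\left(D,Y \right)} = - 3 Y Y = - 3 Y^{2}$)
$F{\left(T{\left(-4,0 \right)},4 \right)} 6 \cdot 4 u{\left(0,4 \right)} 26 = - 3 \cdot 4^{2} \cdot 6 \cdot 4 \left(-5 + 0\right) 26 = \left(-3\right) 16 \cdot 24 \left(-5\right) 26 = \left(-48\right) \left(-120\right) 26 = 5760 \cdot 26 = 149760$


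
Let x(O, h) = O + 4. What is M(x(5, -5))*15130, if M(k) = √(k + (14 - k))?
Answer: 15130*√14 ≈ 56611.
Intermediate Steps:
x(O, h) = 4 + O
M(k) = √14
M(x(5, -5))*15130 = √14*15130 = 15130*√14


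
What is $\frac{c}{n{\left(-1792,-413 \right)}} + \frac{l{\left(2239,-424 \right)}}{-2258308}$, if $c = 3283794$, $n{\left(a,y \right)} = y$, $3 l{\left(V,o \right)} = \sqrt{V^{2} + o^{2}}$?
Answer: $- \frac{3283794}{413} - \frac{\sqrt{5192897}}{6774924} \approx -7951.1$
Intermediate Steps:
$l{\left(V,o \right)} = \frac{\sqrt{V^{2} + o^{2}}}{3}$
$\frac{c}{n{\left(-1792,-413 \right)}} + \frac{l{\left(2239,-424 \right)}}{-2258308} = \frac{3283794}{-413} + \frac{\frac{1}{3} \sqrt{2239^{2} + \left(-424\right)^{2}}}{-2258308} = 3283794 \left(- \frac{1}{413}\right) + \frac{\sqrt{5013121 + 179776}}{3} \left(- \frac{1}{2258308}\right) = - \frac{3283794}{413} + \frac{\sqrt{5192897}}{3} \left(- \frac{1}{2258308}\right) = - \frac{3283794}{413} - \frac{\sqrt{5192897}}{6774924}$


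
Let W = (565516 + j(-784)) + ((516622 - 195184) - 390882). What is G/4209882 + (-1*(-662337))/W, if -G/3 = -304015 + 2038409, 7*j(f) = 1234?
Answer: 240672210887/2437337846486 ≈ 0.098744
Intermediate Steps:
j(f) = 1234/7 (j(f) = (⅐)*1234 = 1234/7)
G = -5203182 (G = -3*(-304015 + 2038409) = -3*1734394 = -5203182)
W = 3473738/7 (W = (565516 + 1234/7) + ((516622 - 195184) - 390882) = 3959846/7 + (321438 - 390882) = 3959846/7 - 69444 = 3473738/7 ≈ 4.9625e+5)
G/4209882 + (-1*(-662337))/W = -5203182/4209882 + (-1*(-662337))/(3473738/7) = -5203182*1/4209882 + 662337*(7/3473738) = -867197/701647 + 4636359/3473738 = 240672210887/2437337846486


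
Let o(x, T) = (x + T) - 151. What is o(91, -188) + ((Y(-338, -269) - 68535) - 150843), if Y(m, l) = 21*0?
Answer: -219626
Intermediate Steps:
o(x, T) = -151 + T + x (o(x, T) = (T + x) - 151 = -151 + T + x)
Y(m, l) = 0
o(91, -188) + ((Y(-338, -269) - 68535) - 150843) = (-151 - 188 + 91) + ((0 - 68535) - 150843) = -248 + (-68535 - 150843) = -248 - 219378 = -219626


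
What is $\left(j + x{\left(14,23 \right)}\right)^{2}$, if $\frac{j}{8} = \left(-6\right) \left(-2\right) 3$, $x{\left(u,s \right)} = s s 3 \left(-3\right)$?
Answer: $20007729$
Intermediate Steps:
$x{\left(u,s \right)} = - 9 s^{2}$ ($x{\left(u,s \right)} = s^{2} \cdot 3 \left(-3\right) = 3 s^{2} \left(-3\right) = - 9 s^{2}$)
$j = 288$ ($j = 8 \left(-6\right) \left(-2\right) 3 = 8 \cdot 12 \cdot 3 = 8 \cdot 36 = 288$)
$\left(j + x{\left(14,23 \right)}\right)^{2} = \left(288 - 9 \cdot 23^{2}\right)^{2} = \left(288 - 4761\right)^{2} = \left(-4473\right)^{2} = 20007729$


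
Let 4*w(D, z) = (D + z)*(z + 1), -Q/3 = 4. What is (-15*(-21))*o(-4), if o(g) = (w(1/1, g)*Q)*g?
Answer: 34020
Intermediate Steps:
Q = -12 (Q = -3*4 = -12)
w(D, z) = (1 + z)*(D + z)/4 (w(D, z) = ((D + z)*(z + 1))/4 = ((D + z)*(1 + z))/4 = ((1 + z)*(D + z))/4 = (1 + z)*(D + z)/4)
o(g) = g*(-3 - 6*g - 3*g**2) (o(g) = (((1/4)/1 + g/4 + g**2/4 + (1/4)*g/1)*(-12))*g = (((1/4)*1 + g/4 + g**2/4 + (1/4)*1*g)*(-12))*g = ((1/4 + g/4 + g**2/4 + g/4)*(-12))*g = ((1/4 + g/2 + g**2/4)*(-12))*g = (-3 - 6*g - 3*g**2)*g = g*(-3 - 6*g - 3*g**2))
(-15*(-21))*o(-4) = (-15*(-21))*(-3*(-4)*(1 + (-4)**2 + 2*(-4))) = 315*(-3*(-4)*(1 + 16 - 8)) = 315*(-3*(-4)*9) = 315*108 = 34020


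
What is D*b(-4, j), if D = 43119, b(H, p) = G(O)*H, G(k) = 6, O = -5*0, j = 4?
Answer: -1034856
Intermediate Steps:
O = 0
b(H, p) = 6*H
D*b(-4, j) = 43119*(6*(-4)) = 43119*(-24) = -1034856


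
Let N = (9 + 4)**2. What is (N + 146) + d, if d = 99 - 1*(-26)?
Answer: 440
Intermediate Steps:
d = 125 (d = 99 + 26 = 125)
N = 169 (N = 13**2 = 169)
(N + 146) + d = (169 + 146) + 125 = 315 + 125 = 440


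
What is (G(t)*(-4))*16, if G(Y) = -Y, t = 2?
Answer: 128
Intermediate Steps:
(G(t)*(-4))*16 = (-1*2*(-4))*16 = -2*(-4)*16 = 8*16 = 128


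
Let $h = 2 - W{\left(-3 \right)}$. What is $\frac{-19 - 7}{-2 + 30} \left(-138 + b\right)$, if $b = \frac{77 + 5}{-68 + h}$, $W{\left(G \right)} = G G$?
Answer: $\frac{67808}{525} \approx 129.16$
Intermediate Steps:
$W{\left(G \right)} = G^{2}$
$h = -7$ ($h = 2 - \left(-3\right)^{2} = 2 - 9 = -7$)
$b = - \frac{82}{75}$ ($b = \frac{77 + 5}{-68 - 7} = \frac{82}{-75} = 82 \left(- \frac{1}{75}\right) = - \frac{82}{75} \approx -1.0933$)
$\frac{-19 - 7}{-2 + 30} \left(-138 + b\right) = \frac{-19 - 7}{-2 + 30} \left(-138 - \frac{82}{75}\right) = - \frac{26}{28} \left(- \frac{10432}{75}\right) = \left(-26\right) \frac{1}{28} \left(- \frac{10432}{75}\right) = \left(- \frac{13}{14}\right) \left(- \frac{10432}{75}\right) = \frac{67808}{525}$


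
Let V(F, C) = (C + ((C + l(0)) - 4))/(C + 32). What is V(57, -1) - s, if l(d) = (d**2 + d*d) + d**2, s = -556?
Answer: 17230/31 ≈ 555.81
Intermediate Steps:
l(d) = 3*d**2 (l(d) = (d**2 + d**2) + d**2 = 2*d**2 + d**2 = 3*d**2)
V(F, C) = (-4 + 2*C)/(32 + C) (V(F, C) = (C + ((C + 3*0**2) - 4))/(C + 32) = (C + ((C + 3*0) - 4))/(32 + C) = (C + ((C + 0) - 4))/(32 + C) = (C + (C - 4))/(32 + C) = (C + (-4 + C))/(32 + C) = (-4 + 2*C)/(32 + C))
V(57, -1) - s = 2*(-2 - 1)/(32 - 1) - 1*(-556) = 2*(-3)/31 + 556 = 2*(1/31)*(-3) + 556 = -6/31 + 556 = 17230/31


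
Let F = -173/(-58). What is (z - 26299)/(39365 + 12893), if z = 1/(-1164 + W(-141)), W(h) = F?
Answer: -1770948419/3519001462 ≈ -0.50325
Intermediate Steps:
F = 173/58 (F = -173*(-1/58) = 173/58 ≈ 2.9828)
W(h) = 173/58
z = -58/67339 (z = 1/(-1164 + 173/58) = 1/(-67339/58) = -58/67339 ≈ -0.00086131)
(z - 26299)/(39365 + 12893) = (-58/67339 - 26299)/(39365 + 12893) = -1770948419/67339/52258 = -1770948419/67339*1/52258 = -1770948419/3519001462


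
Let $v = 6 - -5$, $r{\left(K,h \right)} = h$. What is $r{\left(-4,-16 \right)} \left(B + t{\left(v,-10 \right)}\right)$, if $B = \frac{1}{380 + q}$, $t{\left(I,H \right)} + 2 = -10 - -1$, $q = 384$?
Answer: $\frac{33612}{191} \approx 175.98$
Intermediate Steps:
$v = 11$ ($v = 6 + 5 = 11$)
$t{\left(I,H \right)} = -11$ ($t{\left(I,H \right)} = -2 - 9 = -11$)
$B = \frac{1}{764}$ ($B = \frac{1}{380 + 384} = \frac{1}{764} \approx 0.0013089$)
$r{\left(-4,-16 \right)} \left(B + t{\left(v,-10 \right)}\right) = - 16 \left(\frac{1}{764} - 11\right) = \left(-16\right) \left(- \frac{8403}{764}\right) = \frac{33612}{191}$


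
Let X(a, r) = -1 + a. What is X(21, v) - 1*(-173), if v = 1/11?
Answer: 193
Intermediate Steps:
v = 1/11 ≈ 0.090909
X(21, v) - 1*(-173) = (-1 + 21) - 1*(-173) = 20 + 173 = 193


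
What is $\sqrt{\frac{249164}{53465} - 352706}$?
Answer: $\frac{i \sqrt{3488577768310}}{3145} \approx 593.89 i$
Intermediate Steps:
$\sqrt{\frac{249164}{53465} - 352706} = \sqrt{- \frac{18857177126}{53465}} = \frac{i \sqrt{3488577768310}}{3145}$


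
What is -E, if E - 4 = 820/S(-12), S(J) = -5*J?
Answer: -53/3 ≈ -17.667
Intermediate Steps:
E = 53/3 (E = 4 + 820/((-5*(-12))) = 4 + 820/60 = 4 + 820*(1/60) = 4 + 41/3 = 53/3 ≈ 17.667)
-E = -1*53/3 = -53/3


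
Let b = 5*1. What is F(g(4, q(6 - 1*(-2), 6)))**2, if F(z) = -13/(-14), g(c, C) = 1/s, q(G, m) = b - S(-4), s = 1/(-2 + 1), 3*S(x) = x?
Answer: 169/196 ≈ 0.86224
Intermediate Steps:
S(x) = x/3
s = -1 (s = 1/(-1) = -1)
b = 5
q(G, m) = 19/3 (q(G, m) = 5 - (-4)/3 = 5 - 1*(-4/3) = 5 + 4/3 = 19/3)
g(c, C) = -1 (g(c, C) = 1/(-1) = -1)
F(z) = 13/14 (F(z) = -13*(-1/14) = 13/14)
F(g(4, q(6 - 1*(-2), 6)))**2 = (13/14)**2 = 169/196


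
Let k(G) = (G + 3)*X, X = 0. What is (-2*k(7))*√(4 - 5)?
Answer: 0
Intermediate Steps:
k(G) = 0 (k(G) = (G + 3)*0 = (3 + G)*0 = 0)
(-2*k(7))*√(4 - 5) = (-2*0)*√(4 - 5) = 0*√(-1) = 0*I = 0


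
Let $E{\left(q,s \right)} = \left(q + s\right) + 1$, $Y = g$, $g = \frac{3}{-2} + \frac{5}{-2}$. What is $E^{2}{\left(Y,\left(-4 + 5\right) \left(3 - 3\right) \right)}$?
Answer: $9$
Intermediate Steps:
$g = -4$ ($g = 3 \left(- \frac{1}{2}\right) + 5 \left(- \frac{1}{2}\right) = - \frac{3}{2} - \frac{5}{2} = -4$)
$Y = -4$
$E{\left(q,s \right)} = 1 + q + s$
$E^{2}{\left(Y,\left(-4 + 5\right) \left(3 - 3\right) \right)} = \left(1 - 4 + \left(-4 + 5\right) \left(3 - 3\right)\right)^{2} = \left(1 - 4 + 1 \cdot 0\right)^{2} = \left(1 - 4 + 0\right)^{2} = \left(-3\right)^{2} = 9$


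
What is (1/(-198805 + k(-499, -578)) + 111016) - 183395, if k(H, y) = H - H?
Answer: -14389307096/198805 ≈ -72379.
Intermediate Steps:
k(H, y) = 0
(1/(-198805 + k(-499, -578)) + 111016) - 183395 = (1/(-198805 + 0) + 111016) - 183395 = (1/(-198805) + 111016) - 183395 = (-1/198805 + 111016) - 183395 = 22070535879/198805 - 183395 = -14389307096/198805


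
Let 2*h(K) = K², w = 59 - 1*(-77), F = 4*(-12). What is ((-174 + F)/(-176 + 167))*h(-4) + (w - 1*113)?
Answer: 661/3 ≈ 220.33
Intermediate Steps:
F = -48
w = 136 (w = 59 + 77 = 136)
h(K) = K²/2
((-174 + F)/(-176 + 167))*h(-4) + (w - 1*113) = ((-174 - 48)/(-176 + 167))*((½)*(-4)²) + (136 - 1*113) = (-222/(-9))*((½)*16) + (136 - 113) = -222*(-⅑)*8 + 23 = (74/3)*8 + 23 = 592/3 + 23 = 661/3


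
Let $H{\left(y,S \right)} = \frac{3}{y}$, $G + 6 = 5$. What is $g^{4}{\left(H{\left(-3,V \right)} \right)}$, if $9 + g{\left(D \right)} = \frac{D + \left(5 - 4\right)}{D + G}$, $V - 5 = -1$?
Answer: $6561$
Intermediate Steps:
$V = 4$ ($V = 5 - 1 = 4$)
$G = -1$ ($G = -6 + 5 = -1$)
$g{\left(D \right)} = -9 + \frac{1 + D}{-1 + D}$ ($g{\left(D \right)} = -9 + \frac{D + \left(5 - 4\right)}{D - 1} = -9 + \frac{D + \left(5 - 4\right)}{-1 + D} = -9 + \frac{D + 1}{-1 + D} = -9 + \frac{1 + D}{-1 + D}$)
$g^{4}{\left(H{\left(-3,V \right)} \right)} = \left(\frac{2 \left(5 - 4 \frac{3}{-3}\right)}{-1 + \frac{3}{-3}}\right)^{4} = \left(\frac{2 \left(5 - 4 \cdot 3 \left(- \frac{1}{3}\right)\right)}{-1 + 3 \left(- \frac{1}{3}\right)}\right)^{4} = \left(\frac{2 \left(5 - -4\right)}{-1 - 1}\right)^{4} = \left(\frac{2 \left(5 + 4\right)}{-2}\right)^{4} = \left(2 \left(- \frac{1}{2}\right) 9\right)^{4} = \left(-9\right)^{4} = 6561$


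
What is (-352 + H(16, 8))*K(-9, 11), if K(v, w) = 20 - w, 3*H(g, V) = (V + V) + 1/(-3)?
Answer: -3121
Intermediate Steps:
H(g, V) = -⅑ + 2*V/3 (H(g, V) = ((V + V) + 1/(-3))/3 = (2*V - ⅓)/3 = (-⅓ + 2*V)/3 = -⅑ + 2*V/3)
(-352 + H(16, 8))*K(-9, 11) = (-352 + (-⅑ + (⅔)*8))*(20 - 1*11) = (-352 + (-⅑ + 16/3))*(20 - 11) = (-352 + 47/9)*9 = -3121/9*9 = -3121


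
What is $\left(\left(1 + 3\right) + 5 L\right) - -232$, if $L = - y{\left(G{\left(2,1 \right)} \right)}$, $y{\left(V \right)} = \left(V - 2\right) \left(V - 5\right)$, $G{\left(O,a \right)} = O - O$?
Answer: $186$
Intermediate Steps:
$G{\left(O,a \right)} = 0$
$y{\left(V \right)} = \left(-5 + V\right) \left(-2 + V\right)$ ($y{\left(V \right)} = \left(-2 + V\right) \left(-5 + V\right) = \left(-5 + V\right) \left(-2 + V\right)$)
$L = -10$ ($L = - (10 + 0^{2} - 0) = - (10 + 0 + 0) = \left(-1\right) 10 = -10$)
$\left(\left(1 + 3\right) + 5 L\right) - -232 = \left(\left(1 + 3\right) + 5 \left(-10\right)\right) - -232 = \left(4 - 50\right) + 232 = -46 + 232 = 186$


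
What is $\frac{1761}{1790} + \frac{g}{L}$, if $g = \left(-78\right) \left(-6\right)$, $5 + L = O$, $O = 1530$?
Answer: $\frac{704649}{545950} \approx 1.2907$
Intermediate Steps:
$L = 1525$ ($L = -5 + 1530 = 1525$)
$g = 468$
$\frac{1761}{1790} + \frac{g}{L} = \frac{1761}{1790} + \frac{468}{1525} = \frac{704649}{545950}$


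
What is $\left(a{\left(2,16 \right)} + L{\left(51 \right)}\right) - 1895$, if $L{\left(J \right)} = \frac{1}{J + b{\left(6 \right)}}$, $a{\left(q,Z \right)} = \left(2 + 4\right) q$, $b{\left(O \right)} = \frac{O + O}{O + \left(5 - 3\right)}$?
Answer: $- \frac{197713}{105} \approx -1883.0$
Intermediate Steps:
$b{\left(O \right)} = \frac{2 O}{2 + O}$ ($b{\left(O \right)} = \frac{2 O}{O + 2} = \frac{2 O}{2 + O}$)
$a{\left(q,Z \right)} = 6 q$
$L{\left(J \right)} = \frac{1}{\frac{3}{2} + J}$ ($L{\left(J \right)} = \frac{1}{J + 2 \cdot 6 \frac{1}{2 + 6}} = \frac{1}{J + 2 \cdot 6 \cdot \frac{1}{8}} = \frac{1}{J + \frac{3}{2}} = \frac{1}{\frac{3}{2} + J}$)
$\left(a{\left(2,16 \right)} + L{\left(51 \right)}\right) - 1895 = \left(6 \cdot 2 + \frac{2}{3 + 2 \cdot 51}\right) - 1895 = \left(12 + \frac{2}{3 + 102}\right) - 1895 = \left(12 + \frac{2}{105}\right) - 1895 = \frac{1262}{105} - 1895 = - \frac{197713}{105}$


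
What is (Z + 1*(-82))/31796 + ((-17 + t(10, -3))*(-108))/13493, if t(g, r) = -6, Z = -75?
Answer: 76862863/429023428 ≈ 0.17916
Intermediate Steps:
(Z + 1*(-82))/31796 + ((-17 + t(10, -3))*(-108))/13493 = (-75 + 1*(-82))/31796 + ((-17 - 6)*(-108))/13493 = (-75 - 82)*(1/31796) - 23*(-108)*(1/13493) = -157*1/31796 + 2484*(1/13493) = -157/31796 + 2484/13493 = 76862863/429023428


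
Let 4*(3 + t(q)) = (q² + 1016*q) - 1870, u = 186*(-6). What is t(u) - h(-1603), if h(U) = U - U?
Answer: 54859/2 ≈ 27430.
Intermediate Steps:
h(U) = 0
u = -1116
t(q) = -941/2 + 254*q + q²/4 (t(q) = -3 + ((q² + 1016*q) - 1870)/4 = -3 + (-1870 + q² + 1016*q)/4 = -3 + (-935/2 + 254*q + q²/4) = -941/2 + 254*q + q²/4)
t(u) - h(-1603) = (-941/2 + 254*(-1116) + (¼)*(-1116)²) - 1*0 = (-941/2 - 283464 + (¼)*1245456) + 0 = (-941/2 - 283464 + 311364) + 0 = 54859/2 + 0 = 54859/2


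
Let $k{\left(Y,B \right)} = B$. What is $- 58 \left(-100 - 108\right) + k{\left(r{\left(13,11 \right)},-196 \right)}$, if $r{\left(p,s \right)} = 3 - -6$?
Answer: $11868$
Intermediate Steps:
$r{\left(p,s \right)} = 9$ ($r{\left(p,s \right)} = 3 + 6 = 9$)
$- 58 \left(-100 - 108\right) + k{\left(r{\left(13,11 \right)},-196 \right)} = - 58 \left(-100 - 108\right) - 196 = \left(-58\right) \left(-208\right) - 196 = 12064 - 196 = 11868$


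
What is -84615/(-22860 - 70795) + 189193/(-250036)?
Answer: 40446185/275495548 ≈ 0.14681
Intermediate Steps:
-84615/(-22860 - 70795) + 189193/(-250036) = -84615/(-93655) + 189193*(-1/250036) = -84615*(-1/93655) - 11129/14708 = 16923/18731 - 11129/14708 = 40446185/275495548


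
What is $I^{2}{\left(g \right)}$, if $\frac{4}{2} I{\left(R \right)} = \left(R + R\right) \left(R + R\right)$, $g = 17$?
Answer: $334084$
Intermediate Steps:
$I{\left(R \right)} = 2 R^{2}$ ($I{\left(R \right)} = \frac{\left(R + R\right) \left(R + R\right)}{2} = \frac{2 R 2 R}{2} = \frac{4 R^{2}}{2} = 2 R^{2}$)
$I^{2}{\left(g \right)} = \left(2 \cdot 17^{2}\right)^{2} = \left(2 \cdot 289\right)^{2} = 578^{2} = 334084$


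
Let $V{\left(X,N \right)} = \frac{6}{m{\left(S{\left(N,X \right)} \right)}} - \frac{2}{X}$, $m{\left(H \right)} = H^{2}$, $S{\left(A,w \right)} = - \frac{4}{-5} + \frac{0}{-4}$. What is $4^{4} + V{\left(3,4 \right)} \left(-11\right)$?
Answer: $\frac{3845}{24} \approx 160.21$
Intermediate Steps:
$S{\left(A,w \right)} = \frac{4}{5}$ ($S{\left(A,w \right)} = \left(-4\right) \left(- \frac{1}{5}\right) + 0 \left(- \frac{1}{4}\right) = \frac{4}{5} + 0 = \frac{4}{5}$)
$V{\left(X,N \right)} = \frac{75}{8} - \frac{2}{X}$ ($V{\left(X,N \right)} = \frac{6}{\left(\frac{4}{5}\right)^{2}} - \frac{2}{X} = \frac{6}{\frac{16}{25}} - \frac{2}{X} = 6 \cdot \frac{25}{16} - \frac{2}{X} = \frac{75}{8} - \frac{2}{X}$)
$4^{4} + V{\left(3,4 \right)} \left(-11\right) = 4^{4} + \left(\frac{75}{8} - \frac{2}{3}\right) \left(-11\right) = 256 + \left(\frac{75}{8} - \frac{2}{3}\right) \left(-11\right) = 256 + \frac{209}{24} \left(-11\right) = 256 - \frac{2299}{24} = \frac{3845}{24}$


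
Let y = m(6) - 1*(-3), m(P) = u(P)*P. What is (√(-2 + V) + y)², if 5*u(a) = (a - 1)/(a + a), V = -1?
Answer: 37/4 + 7*I*√3 ≈ 9.25 + 12.124*I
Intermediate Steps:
u(a) = (-1 + a)/(10*a) (u(a) = ((a - 1)/(a + a))/5 = ((-1 + a)/((2*a)))/5 = ((-1 + a)*(1/(2*a)))/5 = ((-1 + a)/(2*a))/5 = (-1 + a)/(10*a))
m(P) = -⅒ + P/10 (m(P) = ((-1 + P)/(10*P))*P = -⅒ + P/10)
y = 7/2 (y = (-⅒ + (⅒)*6) - 1*(-3) = (-⅒ + ⅗) + 3 = ½ + 3 = 7/2 ≈ 3.5000)
(√(-2 + V) + y)² = (√(-2 - 1) + 7/2)² = (√(-3) + 7/2)² = (I*√3 + 7/2)² = (7/2 + I*√3)²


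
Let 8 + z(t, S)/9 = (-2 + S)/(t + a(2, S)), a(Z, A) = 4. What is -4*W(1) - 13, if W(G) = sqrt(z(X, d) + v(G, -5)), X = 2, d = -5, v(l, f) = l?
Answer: -13 - 2*I*sqrt(326) ≈ -13.0 - 36.111*I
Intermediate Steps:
z(t, S) = -72 + 9*(-2 + S)/(4 + t) (z(t, S) = -72 + 9*((-2 + S)/(t + 4)) = -72 + 9*((-2 + S)/(4 + t)) = -72 + 9*(-2 + S)/(4 + t))
W(G) = sqrt(-165/2 + G) (W(G) = sqrt(9*(-34 - 5 - 8*2)/(4 + 2) + G) = sqrt(9*(-34 - 5 - 16)/6 + G) = sqrt(9*(1/6)*(-55) + G) = sqrt(-165/2 + G))
-4*W(1) - 13 = -2*sqrt(-330 + 4*1) - 13 = -2*sqrt(-330 + 4) - 13 = -2*sqrt(-326) - 13 = -2*I*sqrt(326) - 13 = -13 - 2*I*sqrt(326)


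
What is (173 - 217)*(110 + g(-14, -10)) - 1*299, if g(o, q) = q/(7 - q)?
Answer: -86923/17 ≈ -5113.1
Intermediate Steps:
(173 - 217)*(110 + g(-14, -10)) - 1*299 = (173 - 217)*(110 - 1*(-10)/(-7 - 10)) - 1*299 = -44*(110 - 1*(-10)/(-17)) - 299 = -44*(110 - 1*(-10)*(-1/17)) - 299 = -44*(110 - 10/17) - 299 = -44*1860/17 - 299 = -81840/17 - 299 = -86923/17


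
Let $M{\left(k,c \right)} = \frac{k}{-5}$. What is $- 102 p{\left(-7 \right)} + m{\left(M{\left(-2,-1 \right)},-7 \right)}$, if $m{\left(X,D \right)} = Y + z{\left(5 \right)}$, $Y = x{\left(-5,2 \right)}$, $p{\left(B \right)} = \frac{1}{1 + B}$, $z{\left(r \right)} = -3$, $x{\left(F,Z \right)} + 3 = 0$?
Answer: $11$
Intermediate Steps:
$x{\left(F,Z \right)} = -3$ ($x{\left(F,Z \right)} = -3 + 0 = -3$)
$M{\left(k,c \right)} = - \frac{k}{5}$ ($M{\left(k,c \right)} = k \left(- \frac{1}{5}\right) = - \frac{k}{5}$)
$Y = -3$
$m{\left(X,D \right)} = -6$ ($m{\left(X,D \right)} = -3 - 3 = -6$)
$- 102 p{\left(-7 \right)} + m{\left(M{\left(-2,-1 \right)},-7 \right)} = - \frac{102}{1 - 7} - 6 = - \frac{102}{-6} - 6 = \left(-102\right) \left(- \frac{1}{6}\right) - 6 = 17 - 6 = 11$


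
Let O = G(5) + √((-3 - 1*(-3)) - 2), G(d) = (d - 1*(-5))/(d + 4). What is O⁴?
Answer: (10 + 9*I*√2)⁴/6561 ≈ -9.2906 - 4.811*I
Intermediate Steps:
G(d) = (5 + d)/(4 + d) (G(d) = (d + 5)/(4 + d) = (5 + d)/(4 + d))
O = 10/9 + I*√2 (O = (5 + 5)/(4 + 5) + √((-3 - 1*(-3)) - 2) = 10/9 + √((-3 + 3) - 2) = (⅑)*10 + √(0 - 2) = 10/9 + √(-2) = 10/9 + I*√2 ≈ 1.1111 + 1.4142*I)
O⁴ = (10/9 + I*√2)⁴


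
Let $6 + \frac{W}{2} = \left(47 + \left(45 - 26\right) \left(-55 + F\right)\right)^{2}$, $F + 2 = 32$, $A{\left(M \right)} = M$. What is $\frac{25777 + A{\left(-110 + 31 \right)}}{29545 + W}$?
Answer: $\frac{8566}{131967} \approx 0.06491$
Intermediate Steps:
$F = 30$ ($F = -2 + 32 = 30$)
$W = 366356$ ($W = -12 + 2 \left(47 + \left(45 - 26\right) \left(-55 + 30\right)\right)^{2} = -12 + 2 \left(47 + 19 \left(-25\right)\right)^{2} = -12 + 2 \left(47 - 475\right)^{2} = -12 + 2 \left(-428\right)^{2} = -12 + 2 \cdot 183184 = -12 + 366368 = 366356$)
$\frac{25777 + A{\left(-110 + 31 \right)}}{29545 + W} = \frac{25777 + \left(-110 + 31\right)}{29545 + 366356} = \frac{25777 - 79}{395901} = 25698 \cdot \frac{1}{395901} = \frac{8566}{131967}$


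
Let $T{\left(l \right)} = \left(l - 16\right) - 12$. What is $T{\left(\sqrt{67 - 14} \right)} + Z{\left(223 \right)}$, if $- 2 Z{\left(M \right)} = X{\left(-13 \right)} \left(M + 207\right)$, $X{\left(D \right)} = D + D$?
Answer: $5562 + \sqrt{53} \approx 5569.3$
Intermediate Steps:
$X{\left(D \right)} = 2 D$
$Z{\left(M \right)} = 2691 + 13 M$ ($Z{\left(M \right)} = - \frac{2 \left(-13\right) \left(M + 207\right)}{2} = - \frac{\left(-26\right) \left(207 + M\right)}{2} = - \frac{-5382 - 26 M}{2} = 2691 + 13 M$)
$T{\left(l \right)} = -28 + l$ ($T{\left(l \right)} = \left(-16 + l\right) - 12 = -28 + l$)
$T{\left(\sqrt{67 - 14} \right)} + Z{\left(223 \right)} = \left(-28 + \sqrt{67 - 14}\right) + \left(2691 + 13 \cdot 223\right) = \left(-28 + \sqrt{53}\right) + \left(2691 + 2899\right) = \left(-28 + \sqrt{53}\right) + 5590 = 5562 + \sqrt{53}$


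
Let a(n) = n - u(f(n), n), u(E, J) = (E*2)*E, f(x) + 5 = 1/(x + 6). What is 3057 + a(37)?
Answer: 5629214/1849 ≈ 3044.5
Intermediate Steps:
f(x) = -5 + 1/(6 + x) (f(x) = -5 + 1/(x + 6) = -5 + 1/(6 + x))
u(E, J) = 2*E**2 (u(E, J) = (2*E)*E = 2*E**2)
a(n) = n - 2*(-29 - 5*n)**2/(6 + n)**2 (a(n) = n - 2*((-29 - 5*n)/(6 + n))**2 = n - 2*(-29 - 5*n)**2/(6 + n)**2)
3057 + a(37) = 3057 + (37 - 2*(29 + 5*37)**2/(6 + 37)**2) = 3057 + (37 - 2*(29 + 185)**2/43**2) = 3057 + (37 - 2*1/1849*214**2) = 3057 + (37 - 2*1/1849*45796) = 3057 + (37 - 91592/1849) = 3057 - 23179/1849 = 5629214/1849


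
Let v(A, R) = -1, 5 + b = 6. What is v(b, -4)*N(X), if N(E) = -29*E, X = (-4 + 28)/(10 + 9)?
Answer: 696/19 ≈ 36.632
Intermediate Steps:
b = 1 (b = -5 + 6 = 1)
X = 24/19 ≈ 1.2632
v(b, -4)*N(X) = -(-29)*24/19 = -1*(-696/19) = 696/19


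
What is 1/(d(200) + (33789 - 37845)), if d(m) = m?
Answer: -1/3856 ≈ -0.00025934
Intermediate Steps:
1/(d(200) + (33789 - 37845)) = 1/(200 + (33789 - 37845)) = 1/(200 - 4056) = 1/(-3856) = -1/3856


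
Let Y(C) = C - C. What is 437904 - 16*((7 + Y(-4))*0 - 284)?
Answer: 442448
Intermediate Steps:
Y(C) = 0
437904 - 16*((7 + Y(-4))*0 - 284) = 437904 - 16*((7 + 0)*0 - 284) = 437904 - 16*(7*0 - 284) = 437904 - 16*(0 - 284) = 437904 - 16*(-284) = 437904 - 1*(-4544) = 437904 + 4544 = 442448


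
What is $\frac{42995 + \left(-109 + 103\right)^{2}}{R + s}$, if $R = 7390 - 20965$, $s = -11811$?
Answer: $- \frac{43031}{25386} \approx -1.6951$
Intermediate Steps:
$R = -13575$ ($R = 7390 - 20965 = -13575$)
$\frac{42995 + \left(-109 + 103\right)^{2}}{R + s} = \frac{42995 + \left(-109 + 103\right)^{2}}{-13575 - 11811} = \frac{42995 + \left(-6\right)^{2}}{-25386} = \left(42995 + 36\right) \left(- \frac{1}{25386}\right) = 43031 \left(- \frac{1}{25386}\right) = - \frac{43031}{25386}$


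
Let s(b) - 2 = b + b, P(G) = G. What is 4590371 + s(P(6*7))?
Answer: 4590457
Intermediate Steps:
s(b) = 2 + 2*b (s(b) = 2 + (b + b) = 2 + 2*b)
4590371 + s(P(6*7)) = 4590371 + (2 + 2*(6*7)) = 4590371 + (2 + 2*42) = 4590371 + (2 + 84) = 4590371 + 86 = 4590457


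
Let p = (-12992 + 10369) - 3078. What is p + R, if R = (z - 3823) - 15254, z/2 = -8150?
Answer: -41078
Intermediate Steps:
z = -16300 (z = 2*(-8150) = -16300)
p = -5701 (p = -2623 - 3078 = -5701)
R = -35377 (R = (-16300 - 3823) - 15254 = -20123 - 15254 = -35377)
p + R = -5701 - 35377 = -41078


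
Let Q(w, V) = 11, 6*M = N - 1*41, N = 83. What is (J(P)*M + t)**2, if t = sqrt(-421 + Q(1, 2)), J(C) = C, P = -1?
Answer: (7 - I*sqrt(410))**2 ≈ -361.0 - 283.48*I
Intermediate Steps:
M = 7 (M = (83 - 1*41)/6 = (83 - 41)/6 = (1/6)*42 = 7)
t = I*sqrt(410) (t = sqrt(-421 + 11) = sqrt(-410) = I*sqrt(410) ≈ 20.248*I)
(J(P)*M + t)**2 = (-1*7 + I*sqrt(410))**2 = (-7 + I*sqrt(410))**2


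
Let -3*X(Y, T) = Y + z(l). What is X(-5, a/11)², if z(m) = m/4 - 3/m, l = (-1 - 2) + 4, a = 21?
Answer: 961/144 ≈ 6.6736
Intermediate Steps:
l = 1 (l = -3 + 4 = 1)
z(m) = -3/m + m/4 (z(m) = m*(¼) - 3/m = m/4 - 3/m = -3/m + m/4)
X(Y, T) = 11/12 - Y/3 (X(Y, T) = -(Y + (-3/1 + (¼)*1))/3 = -(Y + (-3*1 + ¼))/3 = -(Y + (-3 + ¼))/3 = -(Y - 11/4)/3 = -(-11/4 + Y)/3 = 11/12 - Y/3)
X(-5, a/11)² = (11/12 - ⅓*(-5))² = (11/12 + 5/3)² = (31/12)² = 961/144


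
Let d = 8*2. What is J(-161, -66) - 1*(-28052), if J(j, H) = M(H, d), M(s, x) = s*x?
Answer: 26996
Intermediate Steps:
d = 16
J(j, H) = 16*H (J(j, H) = H*16 = 16*H)
J(-161, -66) - 1*(-28052) = 16*(-66) - 1*(-28052) = -1056 + 28052 = 26996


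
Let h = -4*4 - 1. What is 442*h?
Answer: -7514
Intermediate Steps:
h = -17 (h = -16 - 1 = -17)
442*h = 442*(-17) = -7514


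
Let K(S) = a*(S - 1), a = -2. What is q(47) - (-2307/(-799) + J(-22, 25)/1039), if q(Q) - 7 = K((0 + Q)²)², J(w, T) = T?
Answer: 16189019544195/830161 ≈ 1.9501e+7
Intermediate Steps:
K(S) = 2 - 2*S (K(S) = -2*(S - 1) = -2*(-1 + S) = 2 - 2*S)
q(Q) = 7 + (2 - 2*Q²)² (q(Q) = 7 + (2 - 2*(0 + Q)²)² = 7 + (2 - 2*Q²)²)
q(47) - (-2307/(-799) + J(-22, 25)/1039) = (7 + 4*(1 - 1*47²)²) - (-2307/(-799) + 25/1039) = (7 + 4*(1 - 1*2209)²) - (-2307*(-1/799) + 25*(1/1039)) = (7 + 4*(1 - 2209)²) - (2307/799 + 25/1039) = (7 + 4*(-2208)²) - 1*2416948/830161 = (7 + 4*4875264) - 2416948/830161 = (7 + 19501056) - 2416948/830161 = 19501063 - 2416948/830161 = 16189019544195/830161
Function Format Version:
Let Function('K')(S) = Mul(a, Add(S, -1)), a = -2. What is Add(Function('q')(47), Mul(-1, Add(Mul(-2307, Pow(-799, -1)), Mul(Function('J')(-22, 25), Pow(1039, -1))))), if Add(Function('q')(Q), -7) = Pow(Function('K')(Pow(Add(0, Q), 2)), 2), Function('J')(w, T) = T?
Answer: Rational(16189019544195, 830161) ≈ 1.9501e+7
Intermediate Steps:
Function('K')(S) = Add(2, Mul(-2, S)) (Function('K')(S) = Mul(-2, Add(S, -1)) = Mul(-2, Add(-1, S)) = Add(2, Mul(-2, S)))
Function('q')(Q) = Add(7, Pow(Add(2, Mul(-2, Pow(Q, 2))), 2)) (Function('q')(Q) = Add(7, Pow(Add(2, Mul(-2, Pow(Add(0, Q), 2))), 2)) = Add(7, Pow(Add(2, Mul(-2, Pow(Q, 2))), 2)))
Add(Function('q')(47), Mul(-1, Add(Mul(-2307, Pow(-799, -1)), Mul(Function('J')(-22, 25), Pow(1039, -1))))) = Add(Add(7, Mul(4, Pow(Add(1, Mul(-1, Pow(47, 2))), 2))), Mul(-1, Add(Mul(-2307, Pow(-799, -1)), Mul(25, Pow(1039, -1))))) = Add(Add(7, Mul(4, Pow(Add(1, Mul(-1, 2209)), 2))), Mul(-1, Add(Mul(-2307, Rational(-1, 799)), Mul(25, Rational(1, 1039))))) = Add(Add(7, Mul(4, Pow(Add(1, -2209), 2))), Mul(-1, Add(Rational(2307, 799), Rational(25, 1039)))) = Add(Add(7, Mul(4, Pow(-2208, 2))), Mul(-1, Rational(2416948, 830161))) = Add(Add(7, Mul(4, 4875264)), Rational(-2416948, 830161)) = Add(Add(7, 19501056), Rational(-2416948, 830161)) = Add(19501063, Rational(-2416948, 830161)) = Rational(16189019544195, 830161)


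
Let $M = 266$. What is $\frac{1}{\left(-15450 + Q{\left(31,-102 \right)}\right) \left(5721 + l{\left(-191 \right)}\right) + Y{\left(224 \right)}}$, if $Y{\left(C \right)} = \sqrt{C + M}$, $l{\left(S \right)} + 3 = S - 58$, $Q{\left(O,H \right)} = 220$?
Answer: $- \frac{8329287}{693770219283641} - \frac{7 \sqrt{10}}{6937702192836410} \approx -1.2006 \cdot 10^{-8}$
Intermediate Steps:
$l{\left(S \right)} = -61 + S$ ($l{\left(S \right)} = -3 + \left(S - 58\right) = -3 + \left(-58 + S\right) = -61 + S$)
$Y{\left(C \right)} = \sqrt{266 + C}$ ($Y{\left(C \right)} = \sqrt{C + 266} = \sqrt{266 + C}$)
$\frac{1}{\left(-15450 + Q{\left(31,-102 \right)}\right) \left(5721 + l{\left(-191 \right)}\right) + Y{\left(224 \right)}} = \frac{1}{\left(-15450 + 220\right) \left(5721 - 252\right) + \sqrt{266 + 224}} = \frac{1}{- 15230 \left(5721 - 252\right) + \sqrt{490}} = \frac{1}{\left(-15230\right) 5469 + 7 \sqrt{10}} = \frac{1}{-83292870 + 7 \sqrt{10}}$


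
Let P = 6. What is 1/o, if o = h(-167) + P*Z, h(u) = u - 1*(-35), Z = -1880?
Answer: -1/11412 ≈ -8.7627e-5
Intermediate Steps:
h(u) = 35 + u (h(u) = u + 35 = 35 + u)
o = -11412 (o = (35 - 167) + 6*(-1880) = -132 - 11280 = -11412)
1/o = 1/(-11412) = -1/11412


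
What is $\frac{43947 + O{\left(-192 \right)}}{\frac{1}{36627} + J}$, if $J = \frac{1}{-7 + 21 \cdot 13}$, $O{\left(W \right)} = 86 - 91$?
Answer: $\frac{428117326644}{36893} \approx 1.1604 \cdot 10^{7}$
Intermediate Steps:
$O{\left(W \right)} = -5$ ($O{\left(W \right)} = 86 - 91 = -5$)
$J = \frac{1}{266}$ ($J = \frac{1}{-7 + 273} = \frac{1}{266} \approx 0.0037594$)
$\frac{43947 + O{\left(-192 \right)}}{\frac{1}{36627} + J} = \frac{43947 - 5}{\frac{1}{36627} + \frac{1}{266}} = \frac{43942}{\frac{1}{36627} + \frac{1}{266}} = \frac{43942}{\frac{36893}{9742782}} = 43942 \cdot \frac{9742782}{36893} = \frac{428117326644}{36893}$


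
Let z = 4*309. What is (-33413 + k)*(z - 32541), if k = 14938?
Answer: 578359875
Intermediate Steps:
z = 1236
(-33413 + k)*(z - 32541) = (-33413 + 14938)*(1236 - 32541) = -18475*(-31305) = 578359875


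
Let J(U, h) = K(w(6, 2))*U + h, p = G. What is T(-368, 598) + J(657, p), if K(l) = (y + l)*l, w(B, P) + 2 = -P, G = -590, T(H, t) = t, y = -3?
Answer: 18404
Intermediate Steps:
w(B, P) = -2 - P
p = -590
K(l) = l*(-3 + l) (K(l) = (-3 + l)*l = l*(-3 + l))
J(U, h) = h + 28*U (J(U, h) = ((-2 - 1*2)*(-3 + (-2 - 1*2)))*U + h = ((-2 - 2)*(-3 + (-2 - 2)))*U + h = (-4*(-3 - 4))*U + h = (-4*(-7))*U + h = 28*U + h = h + 28*U)
T(-368, 598) + J(657, p) = 598 + (-590 + 28*657) = 598 + (-590 + 18396) = 598 + 17806 = 18404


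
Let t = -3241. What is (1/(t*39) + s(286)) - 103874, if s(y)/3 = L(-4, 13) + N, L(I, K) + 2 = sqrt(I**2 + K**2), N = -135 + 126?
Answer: -13133740894/126399 + 3*sqrt(185) ≈ -1.0387e+5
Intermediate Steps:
N = -9
L(I, K) = -2 + sqrt(I**2 + K**2)
s(y) = -33 + 3*sqrt(185) (s(y) = 3*((-2 + sqrt((-4)**2 + 13**2)) - 9) = 3*((-2 + sqrt(16 + 169)) - 9) = 3*((-2 + sqrt(185)) - 9) = 3*(-11 + sqrt(185)) = -33 + 3*sqrt(185))
(1/(t*39) + s(286)) - 103874 = (1/(-3241*39) + (-33 + 3*sqrt(185))) - 103874 = (1/(-126399) + (-33 + 3*sqrt(185))) - 103874 = (-1/126399 + (-33 + 3*sqrt(185))) - 103874 = (-4171168/126399 + 3*sqrt(185)) - 103874 = -13133740894/126399 + 3*sqrt(185)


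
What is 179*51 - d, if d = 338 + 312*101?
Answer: -22721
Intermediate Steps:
d = 31850 (d = 338 + 31512 = 31850)
179*51 - d = 179*51 - 1*31850 = 9129 - 31850 = -22721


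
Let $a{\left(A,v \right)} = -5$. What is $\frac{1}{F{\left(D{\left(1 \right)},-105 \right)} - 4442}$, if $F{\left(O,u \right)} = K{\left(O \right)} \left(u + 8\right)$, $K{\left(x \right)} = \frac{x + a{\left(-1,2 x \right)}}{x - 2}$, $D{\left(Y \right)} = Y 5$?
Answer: $- \frac{1}{4442} \approx -0.00022512$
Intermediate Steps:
$D{\left(Y \right)} = 5 Y$
$K{\left(x \right)} = \frac{-5 + x}{-2 + x}$ ($K{\left(x \right)} = \frac{x - 5}{x - 2} = \frac{-5 + x}{-2 + x}$)
$F{\left(O,u \right)} = \frac{\left(-5 + O\right) \left(8 + u\right)}{-2 + O}$ ($F{\left(O,u \right)} = \frac{-5 + O}{-2 + O} \left(u + 8\right) = \frac{-5 + O}{-2 + O} \left(8 + u\right) = \frac{\left(-5 + O\right) \left(8 + u\right)}{-2 + O}$)
$\frac{1}{F{\left(D{\left(1 \right)},-105 \right)} - 4442} = \frac{1}{\frac{\left(-5 + 5 \cdot 1\right) \left(8 - 105\right)}{-2 + 5 \cdot 1} - 4442} = \frac{1}{\frac{1}{-2 + 5} \left(-5 + 5\right) \left(-97\right) - 4442} = \frac{1}{\frac{1}{3} \cdot 0 \left(-97\right) - 4442} = \frac{1}{0 - 4442} = \frac{1}{-4442} = - \frac{1}{4442}$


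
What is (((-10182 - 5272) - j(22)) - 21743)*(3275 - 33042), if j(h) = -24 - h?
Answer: 1105873817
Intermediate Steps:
(((-10182 - 5272) - j(22)) - 21743)*(3275 - 33042) = (((-10182 - 5272) - (-24 - 1*22)) - 21743)*(3275 - 33042) = ((-15454 - (-24 - 22)) - 21743)*(-29767) = ((-15454 - 1*(-46)) - 21743)*(-29767) = ((-15454 + 46) - 21743)*(-29767) = (-15408 - 21743)*(-29767) = -37151*(-29767) = 1105873817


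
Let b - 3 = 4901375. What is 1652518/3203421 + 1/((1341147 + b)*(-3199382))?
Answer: 33004456552551323479/63979435754430980550 ≈ 0.51586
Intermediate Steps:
b = 4901378 (b = 3 + 4901375 = 4901378)
1652518/3203421 + 1/((1341147 + b)*(-3199382)) = 1652518/3203421 + 1/((1341147 + 4901378)*(-3199382)) = 1652518*(1/3203421) - 1/3199382/6242525 = 1652518/3203421 + (1/6242525)*(-1/3199382) = 1652518/3203421 - 1/19972222119550 = 33004456552551323479/63979435754430980550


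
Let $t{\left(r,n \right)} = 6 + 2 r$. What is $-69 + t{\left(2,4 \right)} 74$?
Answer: $671$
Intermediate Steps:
$-69 + t{\left(2,4 \right)} 74 = -69 + \left(6 + 2 \cdot 2\right) 74 = -69 + \left(6 + 4\right) 74 = -69 + 10 \cdot 74 = -69 + 740 = 671$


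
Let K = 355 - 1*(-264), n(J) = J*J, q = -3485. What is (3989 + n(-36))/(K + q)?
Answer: -5285/2866 ≈ -1.8440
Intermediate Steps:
n(J) = J²
K = 619 (K = 355 + 264 = 619)
(3989 + n(-36))/(K + q) = (3989 + (-36)²)/(619 - 3485) = (3989 + 1296)/(-2866) = 5285*(-1/2866) = -5285/2866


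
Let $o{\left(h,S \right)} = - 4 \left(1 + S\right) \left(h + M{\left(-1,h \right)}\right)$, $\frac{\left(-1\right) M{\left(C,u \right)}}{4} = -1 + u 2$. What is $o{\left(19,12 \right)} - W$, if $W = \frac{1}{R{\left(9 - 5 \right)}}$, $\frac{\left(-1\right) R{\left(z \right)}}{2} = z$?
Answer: $\frac{53665}{8} \approx 6708.1$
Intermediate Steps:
$M{\left(C,u \right)} = 4 - 8 u$ ($M{\left(C,u \right)} = - 4 \left(-1 + u 2\right) = - 4 \left(-1 + 2 u\right) = 4 - 8 u$)
$R{\left(z \right)} = - 2 z$
$W = - \frac{1}{8}$ ($W = \frac{1}{\left(-2\right) \left(9 - 5\right)} = \frac{1}{\left(-2\right) 4} = \frac{1}{-8} = - \frac{1}{8} \approx -0.125$)
$o{\left(h,S \right)} = \left(-4 - 4 S\right) \left(4 - 7 h\right)$ ($o{\left(h,S \right)} = - 4 \left(1 + S\right) \left(h - \left(-4 + 8 h\right)\right) = \left(-4 - 4 S\right) \left(4 - 7 h\right)$)
$o{\left(19,12 \right)} - W = \left(-16 - 192 + 28 \cdot 19 + 28 \cdot 12 \cdot 19\right) - - \frac{1}{8} = \left(-16 - 192 + 532 + 6384\right) + \frac{1}{8} = 6708 + \frac{1}{8} = \frac{53665}{8}$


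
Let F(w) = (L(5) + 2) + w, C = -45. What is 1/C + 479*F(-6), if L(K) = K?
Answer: 21554/45 ≈ 478.98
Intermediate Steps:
F(w) = 7 + w (F(w) = (5 + 2) + w = 7 + w)
1/C + 479*F(-6) = 1/(-45) + 479*(7 - 6) = -1/45 + 479*1 = -1/45 + 479 = 21554/45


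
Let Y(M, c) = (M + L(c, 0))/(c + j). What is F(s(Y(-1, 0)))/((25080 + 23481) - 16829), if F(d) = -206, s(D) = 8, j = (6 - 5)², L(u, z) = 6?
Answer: -103/15866 ≈ -0.0064919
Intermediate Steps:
j = 1 (j = 1² = 1)
Y(M, c) = (6 + M)/(1 + c) (Y(M, c) = (M + 6)/(c + 1) = (6 + M)/(1 + c))
F(s(Y(-1, 0)))/((25080 + 23481) - 16829) = -206/((25080 + 23481) - 16829) = -206/(48561 - 16829) = -206/31732 = -206*1/31732 = -103/15866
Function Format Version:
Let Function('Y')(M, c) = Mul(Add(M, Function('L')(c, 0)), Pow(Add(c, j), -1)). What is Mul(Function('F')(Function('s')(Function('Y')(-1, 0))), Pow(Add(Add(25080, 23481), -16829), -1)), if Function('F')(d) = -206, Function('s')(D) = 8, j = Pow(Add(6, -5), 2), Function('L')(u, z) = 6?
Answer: Rational(-103, 15866) ≈ -0.0064919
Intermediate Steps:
j = 1 (j = Pow(1, 2) = 1)
Function('Y')(M, c) = Mul(Pow(Add(1, c), -1), Add(6, M)) (Function('Y')(M, c) = Mul(Add(M, 6), Pow(Add(c, 1), -1)) = Mul(Add(6, M), Pow(Add(1, c), -1)) = Mul(Pow(Add(1, c), -1), Add(6, M)))
Mul(Function('F')(Function('s')(Function('Y')(-1, 0))), Pow(Add(Add(25080, 23481), -16829), -1)) = Mul(-206, Pow(Add(Add(25080, 23481), -16829), -1)) = Mul(-206, Pow(Add(48561, -16829), -1)) = Mul(-206, Pow(31732, -1)) = Mul(-206, Rational(1, 31732)) = Rational(-103, 15866)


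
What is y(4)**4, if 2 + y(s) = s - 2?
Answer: 0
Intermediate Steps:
y(s) = -4 + s (y(s) = -2 + (s - 2) = -2 + (-2 + s) = -4 + s)
y(4)**4 = (-4 + 4)**4 = 0**4 = 0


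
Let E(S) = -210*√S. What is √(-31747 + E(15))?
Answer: √(-31747 - 210*√15) ≈ 180.44*I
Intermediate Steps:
√(-31747 + E(15)) = √(-31747 - 210*√15)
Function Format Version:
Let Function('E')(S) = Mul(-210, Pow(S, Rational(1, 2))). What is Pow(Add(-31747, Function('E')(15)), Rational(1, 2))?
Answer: Pow(Add(-31747, Mul(-210, Pow(15, Rational(1, 2)))), Rational(1, 2)) ≈ Mul(180.44, I)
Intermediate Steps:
Pow(Add(-31747, Function('E')(15)), Rational(1, 2)) = Pow(Add(-31747, Mul(-210, Pow(15, Rational(1, 2)))), Rational(1, 2))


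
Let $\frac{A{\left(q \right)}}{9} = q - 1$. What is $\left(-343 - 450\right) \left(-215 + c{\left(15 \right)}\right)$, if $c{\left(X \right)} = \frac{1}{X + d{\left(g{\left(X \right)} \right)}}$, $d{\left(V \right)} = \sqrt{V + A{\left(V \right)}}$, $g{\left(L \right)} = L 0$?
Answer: $\frac{1022665}{6} + \frac{61 i}{6} \approx 1.7044 \cdot 10^{5} + 10.167 i$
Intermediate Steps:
$A{\left(q \right)} = -9 + 9 q$ ($A{\left(q \right)} = 9 \left(q - 1\right) = 9 \left(-1 + q\right) = -9 + 9 q$)
$g{\left(L \right)} = 0$
$d{\left(V \right)} = \sqrt{-9 + 10 V}$ ($d{\left(V \right)} = \sqrt{V + \left(-9 + 9 V\right)} = \sqrt{-9 + 10 V}$)
$c{\left(X \right)} = \frac{1}{X + 3 i}$ ($c{\left(X \right)} = \frac{1}{X + \sqrt{-9 + 10 \cdot 0}} = \frac{1}{X + \sqrt{-9 + 0}} = \frac{1}{X + \sqrt{-9}} = \frac{1}{X + 3 i}$)
$\left(-343 - 450\right) \left(-215 + c{\left(15 \right)}\right) = \left(-343 - 450\right) \left(-215 + \frac{1}{15 + 3 i}\right) = - 793 \left(-215 + \frac{15 - 3 i}{234}\right) = 170495 - \frac{61 \left(15 - 3 i\right)}{18}$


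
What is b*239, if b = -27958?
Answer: -6681962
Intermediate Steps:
b*239 = -27958*239 = -6681962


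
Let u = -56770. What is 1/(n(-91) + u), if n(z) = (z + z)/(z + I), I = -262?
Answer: -353/20039628 ≈ -1.7615e-5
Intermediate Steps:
n(z) = 2*z/(-262 + z) (n(z) = (z + z)/(z - 262) = (2*z)/(-262 + z) = 2*z/(-262 + z))
1/(n(-91) + u) = 1/(2*(-91)/(-262 - 91) - 56770) = 1/(2*(-91)/(-353) - 56770) = 1/(2*(-91)*(-1/353) - 56770) = 1/(182/353 - 56770) = 1/(-20039628/353) = -353/20039628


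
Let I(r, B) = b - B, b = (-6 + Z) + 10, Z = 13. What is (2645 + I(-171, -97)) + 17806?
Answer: 20565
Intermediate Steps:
b = 17 (b = (-6 + 13) + 10 = 7 + 10 = 17)
I(r, B) = 17 - B
(2645 + I(-171, -97)) + 17806 = (2645 + (17 - 1*(-97))) + 17806 = (2645 + (17 + 97)) + 17806 = (2645 + 114) + 17806 = 2759 + 17806 = 20565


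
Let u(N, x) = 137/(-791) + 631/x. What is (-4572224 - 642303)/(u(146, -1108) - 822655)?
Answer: 4570157469556/720998527257 ≈ 6.3387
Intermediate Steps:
u(N, x) = -137/791 + 631/x (u(N, x) = 137*(-1/791) + 631/x = -137/791 + 631/x)
(-4572224 - 642303)/(u(146, -1108) - 822655) = (-4572224 - 642303)/((-137/791 + 631/(-1108)) - 822655) = -5214527/((-137/791 + 631*(-1/1108)) - 822655) = -5214527/((-137/791 - 631/1108) - 822655) = -5214527/(-650917/876428 - 822655) = -5214527/(-720998527257/876428) = -5214527*(-876428/720998527257) = 4570157469556/720998527257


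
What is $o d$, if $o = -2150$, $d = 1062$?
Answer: $-2283300$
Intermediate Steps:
$o d = \left(-2150\right) 1062 = -2283300$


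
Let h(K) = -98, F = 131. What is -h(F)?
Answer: 98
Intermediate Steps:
-h(F) = -1*(-98) = 98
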